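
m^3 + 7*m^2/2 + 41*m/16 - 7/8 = (m - 1/4)*(m + 7/4)*(m + 2)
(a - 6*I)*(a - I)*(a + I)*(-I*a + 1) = -I*a^4 - 5*a^3 - 7*I*a^2 - 5*a - 6*I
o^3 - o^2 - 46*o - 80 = (o - 8)*(o + 2)*(o + 5)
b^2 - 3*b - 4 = (b - 4)*(b + 1)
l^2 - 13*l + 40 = (l - 8)*(l - 5)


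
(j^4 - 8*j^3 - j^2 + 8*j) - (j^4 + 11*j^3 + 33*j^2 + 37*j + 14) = -19*j^3 - 34*j^2 - 29*j - 14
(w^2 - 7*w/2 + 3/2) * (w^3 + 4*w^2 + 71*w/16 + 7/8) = w^5 + w^4/2 - 129*w^3/16 - 277*w^2/32 + 115*w/32 + 21/16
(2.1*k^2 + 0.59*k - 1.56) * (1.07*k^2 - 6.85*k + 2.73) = 2.247*k^4 - 13.7537*k^3 + 0.0223000000000013*k^2 + 12.2967*k - 4.2588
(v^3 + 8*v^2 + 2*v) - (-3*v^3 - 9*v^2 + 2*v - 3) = 4*v^3 + 17*v^2 + 3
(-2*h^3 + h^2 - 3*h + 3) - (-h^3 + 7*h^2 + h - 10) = -h^3 - 6*h^2 - 4*h + 13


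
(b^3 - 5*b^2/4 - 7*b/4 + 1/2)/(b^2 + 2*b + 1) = (4*b^2 - 9*b + 2)/(4*(b + 1))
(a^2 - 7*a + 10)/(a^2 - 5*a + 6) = (a - 5)/(a - 3)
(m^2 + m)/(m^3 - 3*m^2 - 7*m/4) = 4*(m + 1)/(4*m^2 - 12*m - 7)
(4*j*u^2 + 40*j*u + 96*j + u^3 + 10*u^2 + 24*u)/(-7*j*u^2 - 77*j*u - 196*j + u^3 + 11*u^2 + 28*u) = (4*j*u + 24*j + u^2 + 6*u)/(-7*j*u - 49*j + u^2 + 7*u)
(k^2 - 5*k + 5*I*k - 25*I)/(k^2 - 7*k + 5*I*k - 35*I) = (k - 5)/(k - 7)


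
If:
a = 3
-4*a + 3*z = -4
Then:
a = 3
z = 8/3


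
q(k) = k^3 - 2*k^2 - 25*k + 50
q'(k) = 3*k^2 - 4*k - 25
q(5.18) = 5.83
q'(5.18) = 34.78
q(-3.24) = 75.99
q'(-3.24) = 19.45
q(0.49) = 37.39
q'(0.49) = -26.24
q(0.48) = 37.65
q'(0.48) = -26.23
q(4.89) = -3.14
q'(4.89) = 27.18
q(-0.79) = 68.01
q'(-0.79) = -19.97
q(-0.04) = 51.00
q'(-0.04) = -24.84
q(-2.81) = 82.27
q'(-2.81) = 9.93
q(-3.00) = 80.00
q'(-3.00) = 14.00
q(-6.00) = -88.00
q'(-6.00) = 107.00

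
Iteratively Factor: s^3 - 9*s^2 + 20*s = (s - 5)*(s^2 - 4*s) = s*(s - 5)*(s - 4)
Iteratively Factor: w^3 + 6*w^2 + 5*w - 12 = (w - 1)*(w^2 + 7*w + 12) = (w - 1)*(w + 3)*(w + 4)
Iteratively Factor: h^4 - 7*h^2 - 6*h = (h + 2)*(h^3 - 2*h^2 - 3*h) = (h + 1)*(h + 2)*(h^2 - 3*h) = (h - 3)*(h + 1)*(h + 2)*(h)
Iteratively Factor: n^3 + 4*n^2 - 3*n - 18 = (n + 3)*(n^2 + n - 6) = (n + 3)^2*(n - 2)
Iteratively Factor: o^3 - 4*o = (o + 2)*(o^2 - 2*o) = o*(o + 2)*(o - 2)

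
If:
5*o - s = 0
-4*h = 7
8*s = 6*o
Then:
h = -7/4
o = 0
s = 0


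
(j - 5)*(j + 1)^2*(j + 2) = j^4 - j^3 - 15*j^2 - 23*j - 10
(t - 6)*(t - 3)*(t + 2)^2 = t^4 - 5*t^3 - 14*t^2 + 36*t + 72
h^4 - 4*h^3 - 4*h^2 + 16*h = h*(h - 4)*(h - 2)*(h + 2)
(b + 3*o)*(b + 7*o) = b^2 + 10*b*o + 21*o^2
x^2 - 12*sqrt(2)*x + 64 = (x - 8*sqrt(2))*(x - 4*sqrt(2))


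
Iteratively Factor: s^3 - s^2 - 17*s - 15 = (s + 3)*(s^2 - 4*s - 5) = (s - 5)*(s + 3)*(s + 1)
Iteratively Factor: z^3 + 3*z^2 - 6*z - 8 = (z + 1)*(z^2 + 2*z - 8) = (z - 2)*(z + 1)*(z + 4)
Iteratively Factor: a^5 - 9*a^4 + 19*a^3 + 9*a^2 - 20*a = (a - 5)*(a^4 - 4*a^3 - a^2 + 4*a) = (a - 5)*(a - 1)*(a^3 - 3*a^2 - 4*a) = (a - 5)*(a - 1)*(a + 1)*(a^2 - 4*a) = a*(a - 5)*(a - 1)*(a + 1)*(a - 4)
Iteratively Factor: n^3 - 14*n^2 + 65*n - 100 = (n - 5)*(n^2 - 9*n + 20) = (n - 5)^2*(n - 4)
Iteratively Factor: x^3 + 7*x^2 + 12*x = (x)*(x^2 + 7*x + 12) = x*(x + 3)*(x + 4)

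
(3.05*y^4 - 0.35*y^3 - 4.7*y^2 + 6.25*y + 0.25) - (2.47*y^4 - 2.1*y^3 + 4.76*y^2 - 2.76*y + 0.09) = 0.58*y^4 + 1.75*y^3 - 9.46*y^2 + 9.01*y + 0.16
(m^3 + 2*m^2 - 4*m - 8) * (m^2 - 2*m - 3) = m^5 - 11*m^3 - 6*m^2 + 28*m + 24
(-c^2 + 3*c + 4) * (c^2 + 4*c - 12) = -c^4 - c^3 + 28*c^2 - 20*c - 48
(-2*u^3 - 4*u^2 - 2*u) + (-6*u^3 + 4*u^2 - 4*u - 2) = -8*u^3 - 6*u - 2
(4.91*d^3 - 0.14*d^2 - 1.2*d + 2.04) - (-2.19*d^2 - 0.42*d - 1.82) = 4.91*d^3 + 2.05*d^2 - 0.78*d + 3.86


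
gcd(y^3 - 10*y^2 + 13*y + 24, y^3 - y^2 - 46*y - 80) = y - 8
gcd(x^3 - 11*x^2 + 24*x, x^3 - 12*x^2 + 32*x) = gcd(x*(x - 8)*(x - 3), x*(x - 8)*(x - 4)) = x^2 - 8*x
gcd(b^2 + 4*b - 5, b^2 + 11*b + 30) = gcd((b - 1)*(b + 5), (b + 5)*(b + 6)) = b + 5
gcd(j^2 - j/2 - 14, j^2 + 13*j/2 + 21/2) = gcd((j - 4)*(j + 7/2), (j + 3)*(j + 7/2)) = j + 7/2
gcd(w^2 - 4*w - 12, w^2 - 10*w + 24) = w - 6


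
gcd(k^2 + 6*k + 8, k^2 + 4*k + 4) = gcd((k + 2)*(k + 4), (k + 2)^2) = k + 2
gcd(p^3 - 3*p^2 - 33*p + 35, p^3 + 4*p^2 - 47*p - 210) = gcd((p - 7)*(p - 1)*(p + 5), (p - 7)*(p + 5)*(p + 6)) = p^2 - 2*p - 35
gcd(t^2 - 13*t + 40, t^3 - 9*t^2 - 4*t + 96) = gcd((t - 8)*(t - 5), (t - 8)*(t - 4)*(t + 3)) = t - 8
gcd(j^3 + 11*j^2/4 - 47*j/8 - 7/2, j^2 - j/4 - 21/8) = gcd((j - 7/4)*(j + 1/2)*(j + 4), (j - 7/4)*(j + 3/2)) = j - 7/4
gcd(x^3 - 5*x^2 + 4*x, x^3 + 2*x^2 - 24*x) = x^2 - 4*x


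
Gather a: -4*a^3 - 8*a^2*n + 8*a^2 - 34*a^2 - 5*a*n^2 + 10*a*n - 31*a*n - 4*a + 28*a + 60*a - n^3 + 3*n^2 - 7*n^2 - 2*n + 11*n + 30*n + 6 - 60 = -4*a^3 + a^2*(-8*n - 26) + a*(-5*n^2 - 21*n + 84) - n^3 - 4*n^2 + 39*n - 54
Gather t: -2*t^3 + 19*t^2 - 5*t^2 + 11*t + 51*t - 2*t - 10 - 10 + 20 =-2*t^3 + 14*t^2 + 60*t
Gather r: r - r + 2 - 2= 0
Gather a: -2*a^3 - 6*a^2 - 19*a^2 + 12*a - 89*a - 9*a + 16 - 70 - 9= -2*a^3 - 25*a^2 - 86*a - 63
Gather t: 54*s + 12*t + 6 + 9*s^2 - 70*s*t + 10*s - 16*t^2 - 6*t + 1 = 9*s^2 + 64*s - 16*t^2 + t*(6 - 70*s) + 7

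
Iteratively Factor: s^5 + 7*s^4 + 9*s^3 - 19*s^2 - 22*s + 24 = (s - 1)*(s^4 + 8*s^3 + 17*s^2 - 2*s - 24) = (s - 1)*(s + 3)*(s^3 + 5*s^2 + 2*s - 8) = (s - 1)*(s + 3)*(s + 4)*(s^2 + s - 2) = (s - 1)*(s + 2)*(s + 3)*(s + 4)*(s - 1)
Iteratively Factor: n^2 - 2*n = (n - 2)*(n)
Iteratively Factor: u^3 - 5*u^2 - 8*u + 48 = (u - 4)*(u^2 - u - 12) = (u - 4)^2*(u + 3)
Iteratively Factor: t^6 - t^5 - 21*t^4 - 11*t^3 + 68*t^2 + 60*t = (t - 2)*(t^5 + t^4 - 19*t^3 - 49*t^2 - 30*t) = t*(t - 2)*(t^4 + t^3 - 19*t^2 - 49*t - 30) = t*(t - 2)*(t + 2)*(t^3 - t^2 - 17*t - 15) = t*(t - 2)*(t + 2)*(t + 3)*(t^2 - 4*t - 5) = t*(t - 5)*(t - 2)*(t + 2)*(t + 3)*(t + 1)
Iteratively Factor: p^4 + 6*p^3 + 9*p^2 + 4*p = (p + 1)*(p^3 + 5*p^2 + 4*p) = p*(p + 1)*(p^2 + 5*p + 4) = p*(p + 1)*(p + 4)*(p + 1)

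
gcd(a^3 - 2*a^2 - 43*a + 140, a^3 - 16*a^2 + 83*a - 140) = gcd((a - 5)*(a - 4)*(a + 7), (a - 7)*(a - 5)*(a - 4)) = a^2 - 9*a + 20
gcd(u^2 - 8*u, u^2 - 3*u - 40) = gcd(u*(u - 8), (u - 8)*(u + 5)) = u - 8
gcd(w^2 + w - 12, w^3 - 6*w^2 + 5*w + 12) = w - 3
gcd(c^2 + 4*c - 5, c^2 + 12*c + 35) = c + 5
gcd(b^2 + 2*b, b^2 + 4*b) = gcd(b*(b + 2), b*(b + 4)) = b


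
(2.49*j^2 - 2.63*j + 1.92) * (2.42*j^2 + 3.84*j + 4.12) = 6.0258*j^4 + 3.197*j^3 + 4.806*j^2 - 3.4628*j + 7.9104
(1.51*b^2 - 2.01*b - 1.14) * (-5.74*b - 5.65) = -8.6674*b^3 + 3.0059*b^2 + 17.9001*b + 6.441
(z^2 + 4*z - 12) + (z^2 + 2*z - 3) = 2*z^2 + 6*z - 15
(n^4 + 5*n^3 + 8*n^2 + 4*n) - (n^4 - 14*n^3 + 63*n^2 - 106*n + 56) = 19*n^3 - 55*n^2 + 110*n - 56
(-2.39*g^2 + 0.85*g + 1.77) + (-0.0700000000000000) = -2.39*g^2 + 0.85*g + 1.7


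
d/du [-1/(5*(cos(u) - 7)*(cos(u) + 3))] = 2*(2 - cos(u))*sin(u)/(5*(cos(u) - 7)^2*(cos(u) + 3)^2)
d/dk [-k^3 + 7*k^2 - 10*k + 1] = -3*k^2 + 14*k - 10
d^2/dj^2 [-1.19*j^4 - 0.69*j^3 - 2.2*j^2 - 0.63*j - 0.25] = -14.28*j^2 - 4.14*j - 4.4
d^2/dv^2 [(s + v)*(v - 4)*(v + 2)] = 2*s + 6*v - 4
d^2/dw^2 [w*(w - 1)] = 2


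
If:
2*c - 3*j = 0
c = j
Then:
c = 0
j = 0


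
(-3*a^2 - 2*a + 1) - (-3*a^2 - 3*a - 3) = a + 4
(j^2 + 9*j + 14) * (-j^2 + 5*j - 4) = -j^4 - 4*j^3 + 27*j^2 + 34*j - 56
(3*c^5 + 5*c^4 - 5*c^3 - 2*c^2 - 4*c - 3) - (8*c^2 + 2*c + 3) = 3*c^5 + 5*c^4 - 5*c^3 - 10*c^2 - 6*c - 6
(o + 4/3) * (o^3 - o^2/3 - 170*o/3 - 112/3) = o^4 + o^3 - 514*o^2/9 - 1016*o/9 - 448/9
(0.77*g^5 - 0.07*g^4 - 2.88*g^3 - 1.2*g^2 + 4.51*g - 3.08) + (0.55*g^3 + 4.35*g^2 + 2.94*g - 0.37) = 0.77*g^5 - 0.07*g^4 - 2.33*g^3 + 3.15*g^2 + 7.45*g - 3.45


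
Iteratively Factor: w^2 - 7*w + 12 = (w - 4)*(w - 3)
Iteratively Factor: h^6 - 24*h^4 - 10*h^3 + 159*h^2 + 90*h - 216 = (h + 3)*(h^5 - 3*h^4 - 15*h^3 + 35*h^2 + 54*h - 72) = (h - 4)*(h + 3)*(h^4 + h^3 - 11*h^2 - 9*h + 18) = (h - 4)*(h + 2)*(h + 3)*(h^3 - h^2 - 9*h + 9) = (h - 4)*(h + 2)*(h + 3)^2*(h^2 - 4*h + 3) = (h - 4)*(h - 3)*(h + 2)*(h + 3)^2*(h - 1)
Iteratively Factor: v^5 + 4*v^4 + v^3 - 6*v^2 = (v)*(v^4 + 4*v^3 + v^2 - 6*v) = v^2*(v^3 + 4*v^2 + v - 6) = v^2*(v + 2)*(v^2 + 2*v - 3) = v^2*(v + 2)*(v + 3)*(v - 1)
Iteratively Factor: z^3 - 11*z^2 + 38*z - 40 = (z - 4)*(z^2 - 7*z + 10) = (z - 4)*(z - 2)*(z - 5)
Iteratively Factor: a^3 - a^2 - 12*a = (a + 3)*(a^2 - 4*a) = a*(a + 3)*(a - 4)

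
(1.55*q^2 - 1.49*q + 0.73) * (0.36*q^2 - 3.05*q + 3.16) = 0.558*q^4 - 5.2639*q^3 + 9.7053*q^2 - 6.9349*q + 2.3068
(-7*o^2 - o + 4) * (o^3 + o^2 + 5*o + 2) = -7*o^5 - 8*o^4 - 32*o^3 - 15*o^2 + 18*o + 8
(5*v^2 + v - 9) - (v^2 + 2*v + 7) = 4*v^2 - v - 16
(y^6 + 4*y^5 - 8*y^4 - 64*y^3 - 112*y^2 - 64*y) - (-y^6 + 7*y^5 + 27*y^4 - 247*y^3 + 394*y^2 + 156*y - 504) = 2*y^6 - 3*y^5 - 35*y^4 + 183*y^3 - 506*y^2 - 220*y + 504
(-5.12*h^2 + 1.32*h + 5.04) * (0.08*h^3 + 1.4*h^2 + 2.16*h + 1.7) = -0.4096*h^5 - 7.0624*h^4 - 8.808*h^3 + 1.2032*h^2 + 13.1304*h + 8.568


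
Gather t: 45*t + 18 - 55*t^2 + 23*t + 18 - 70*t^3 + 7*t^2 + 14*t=-70*t^3 - 48*t^2 + 82*t + 36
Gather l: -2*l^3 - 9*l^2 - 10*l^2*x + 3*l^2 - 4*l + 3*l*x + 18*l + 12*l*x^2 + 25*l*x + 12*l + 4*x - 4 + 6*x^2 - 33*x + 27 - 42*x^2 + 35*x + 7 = -2*l^3 + l^2*(-10*x - 6) + l*(12*x^2 + 28*x + 26) - 36*x^2 + 6*x + 30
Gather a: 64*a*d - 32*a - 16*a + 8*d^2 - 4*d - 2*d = a*(64*d - 48) + 8*d^2 - 6*d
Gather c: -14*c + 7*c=-7*c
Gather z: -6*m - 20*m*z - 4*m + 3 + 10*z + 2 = -10*m + z*(10 - 20*m) + 5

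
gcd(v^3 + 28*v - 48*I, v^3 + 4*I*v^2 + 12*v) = v^2 + 4*I*v + 12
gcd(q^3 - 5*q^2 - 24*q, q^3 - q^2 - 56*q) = q^2 - 8*q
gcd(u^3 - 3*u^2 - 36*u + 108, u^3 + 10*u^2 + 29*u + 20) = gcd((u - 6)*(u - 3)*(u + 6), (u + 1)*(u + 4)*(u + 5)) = 1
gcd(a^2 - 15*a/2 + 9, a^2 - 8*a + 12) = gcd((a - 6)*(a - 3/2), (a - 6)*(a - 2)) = a - 6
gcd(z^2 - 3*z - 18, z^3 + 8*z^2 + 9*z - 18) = z + 3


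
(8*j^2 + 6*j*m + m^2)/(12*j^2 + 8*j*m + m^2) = (4*j + m)/(6*j + m)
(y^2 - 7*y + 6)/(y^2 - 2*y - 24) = (y - 1)/(y + 4)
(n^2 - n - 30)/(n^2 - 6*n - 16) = (-n^2 + n + 30)/(-n^2 + 6*n + 16)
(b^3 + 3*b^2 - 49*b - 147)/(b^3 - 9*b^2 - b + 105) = (b + 7)/(b - 5)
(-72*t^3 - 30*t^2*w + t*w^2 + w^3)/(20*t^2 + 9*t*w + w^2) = (-18*t^2 - 3*t*w + w^2)/(5*t + w)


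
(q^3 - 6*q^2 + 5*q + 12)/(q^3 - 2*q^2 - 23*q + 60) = (q + 1)/(q + 5)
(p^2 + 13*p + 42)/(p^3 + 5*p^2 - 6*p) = (p + 7)/(p*(p - 1))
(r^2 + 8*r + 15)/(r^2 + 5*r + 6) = (r + 5)/(r + 2)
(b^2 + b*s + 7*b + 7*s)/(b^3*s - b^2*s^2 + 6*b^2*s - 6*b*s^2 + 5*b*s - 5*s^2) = (b^2 + b*s + 7*b + 7*s)/(s*(b^3 - b^2*s + 6*b^2 - 6*b*s + 5*b - 5*s))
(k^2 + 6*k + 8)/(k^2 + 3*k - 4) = (k + 2)/(k - 1)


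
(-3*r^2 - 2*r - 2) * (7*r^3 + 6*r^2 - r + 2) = -21*r^5 - 32*r^4 - 23*r^3 - 16*r^2 - 2*r - 4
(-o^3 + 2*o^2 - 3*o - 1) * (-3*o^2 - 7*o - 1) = 3*o^5 + o^4 - 4*o^3 + 22*o^2 + 10*o + 1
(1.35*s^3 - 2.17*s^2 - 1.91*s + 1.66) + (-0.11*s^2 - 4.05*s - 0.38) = 1.35*s^3 - 2.28*s^2 - 5.96*s + 1.28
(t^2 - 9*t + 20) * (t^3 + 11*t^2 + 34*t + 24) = t^5 + 2*t^4 - 45*t^3 - 62*t^2 + 464*t + 480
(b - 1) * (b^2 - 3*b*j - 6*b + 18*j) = b^3 - 3*b^2*j - 7*b^2 + 21*b*j + 6*b - 18*j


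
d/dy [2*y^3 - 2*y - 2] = 6*y^2 - 2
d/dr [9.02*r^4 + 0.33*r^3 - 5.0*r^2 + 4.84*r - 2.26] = 36.08*r^3 + 0.99*r^2 - 10.0*r + 4.84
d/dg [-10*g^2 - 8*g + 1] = -20*g - 8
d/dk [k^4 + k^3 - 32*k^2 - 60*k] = 4*k^3 + 3*k^2 - 64*k - 60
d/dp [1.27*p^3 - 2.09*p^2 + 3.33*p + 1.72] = 3.81*p^2 - 4.18*p + 3.33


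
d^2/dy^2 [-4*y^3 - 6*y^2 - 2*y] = -24*y - 12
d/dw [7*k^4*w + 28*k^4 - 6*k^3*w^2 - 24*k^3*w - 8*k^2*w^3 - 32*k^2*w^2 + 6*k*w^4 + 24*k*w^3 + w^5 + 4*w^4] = 7*k^4 - 12*k^3*w - 24*k^3 - 24*k^2*w^2 - 64*k^2*w + 24*k*w^3 + 72*k*w^2 + 5*w^4 + 16*w^3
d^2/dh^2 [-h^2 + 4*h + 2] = -2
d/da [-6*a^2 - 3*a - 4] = -12*a - 3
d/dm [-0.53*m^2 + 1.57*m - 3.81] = 1.57 - 1.06*m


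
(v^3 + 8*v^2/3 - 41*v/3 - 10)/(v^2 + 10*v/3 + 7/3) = (3*v^3 + 8*v^2 - 41*v - 30)/(3*v^2 + 10*v + 7)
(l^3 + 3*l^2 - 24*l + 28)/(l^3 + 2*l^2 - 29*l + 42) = (l - 2)/(l - 3)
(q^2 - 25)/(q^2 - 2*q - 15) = (q + 5)/(q + 3)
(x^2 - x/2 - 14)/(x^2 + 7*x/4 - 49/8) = 4*(x - 4)/(4*x - 7)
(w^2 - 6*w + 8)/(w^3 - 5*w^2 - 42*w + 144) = (w^2 - 6*w + 8)/(w^3 - 5*w^2 - 42*w + 144)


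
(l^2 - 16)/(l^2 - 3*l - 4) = (l + 4)/(l + 1)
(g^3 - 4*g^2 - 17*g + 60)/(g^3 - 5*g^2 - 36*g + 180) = (g^2 + g - 12)/(g^2 - 36)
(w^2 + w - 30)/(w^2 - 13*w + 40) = (w + 6)/(w - 8)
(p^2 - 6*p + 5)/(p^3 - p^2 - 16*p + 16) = (p - 5)/(p^2 - 16)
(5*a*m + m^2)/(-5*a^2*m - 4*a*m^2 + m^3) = (-5*a - m)/(5*a^2 + 4*a*m - m^2)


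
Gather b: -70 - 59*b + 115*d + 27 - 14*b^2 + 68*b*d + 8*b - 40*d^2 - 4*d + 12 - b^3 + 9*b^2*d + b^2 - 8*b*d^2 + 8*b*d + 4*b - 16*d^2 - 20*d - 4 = -b^3 + b^2*(9*d - 13) + b*(-8*d^2 + 76*d - 47) - 56*d^2 + 91*d - 35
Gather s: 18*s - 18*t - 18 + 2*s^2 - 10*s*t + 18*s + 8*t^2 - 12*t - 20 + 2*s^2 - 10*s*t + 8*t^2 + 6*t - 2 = 4*s^2 + s*(36 - 20*t) + 16*t^2 - 24*t - 40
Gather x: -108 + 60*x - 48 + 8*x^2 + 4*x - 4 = 8*x^2 + 64*x - 160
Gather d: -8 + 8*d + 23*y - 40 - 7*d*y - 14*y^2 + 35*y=d*(8 - 7*y) - 14*y^2 + 58*y - 48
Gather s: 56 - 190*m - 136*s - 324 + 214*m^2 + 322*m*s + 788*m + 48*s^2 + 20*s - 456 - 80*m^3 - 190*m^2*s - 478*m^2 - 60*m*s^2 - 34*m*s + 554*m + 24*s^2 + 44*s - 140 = -80*m^3 - 264*m^2 + 1152*m + s^2*(72 - 60*m) + s*(-190*m^2 + 288*m - 72) - 864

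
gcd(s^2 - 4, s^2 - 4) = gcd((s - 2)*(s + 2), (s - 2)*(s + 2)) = s^2 - 4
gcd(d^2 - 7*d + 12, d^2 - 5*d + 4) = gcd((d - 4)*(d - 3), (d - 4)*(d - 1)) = d - 4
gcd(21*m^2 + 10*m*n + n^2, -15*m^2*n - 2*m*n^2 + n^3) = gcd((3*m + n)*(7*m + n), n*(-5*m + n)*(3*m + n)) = 3*m + n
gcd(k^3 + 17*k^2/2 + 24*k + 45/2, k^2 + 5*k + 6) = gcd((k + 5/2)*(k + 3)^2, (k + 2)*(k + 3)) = k + 3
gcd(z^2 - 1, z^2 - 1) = z^2 - 1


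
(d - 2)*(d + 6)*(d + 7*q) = d^3 + 7*d^2*q + 4*d^2 + 28*d*q - 12*d - 84*q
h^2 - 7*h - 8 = (h - 8)*(h + 1)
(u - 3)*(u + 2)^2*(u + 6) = u^4 + 7*u^3 - 2*u^2 - 60*u - 72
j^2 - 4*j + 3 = (j - 3)*(j - 1)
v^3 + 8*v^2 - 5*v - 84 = (v - 3)*(v + 4)*(v + 7)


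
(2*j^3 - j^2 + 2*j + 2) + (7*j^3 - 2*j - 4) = 9*j^3 - j^2 - 2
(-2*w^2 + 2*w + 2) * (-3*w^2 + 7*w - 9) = 6*w^4 - 20*w^3 + 26*w^2 - 4*w - 18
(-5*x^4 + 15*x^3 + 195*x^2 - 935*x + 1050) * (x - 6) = -5*x^5 + 45*x^4 + 105*x^3 - 2105*x^2 + 6660*x - 6300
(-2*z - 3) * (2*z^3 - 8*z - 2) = -4*z^4 - 6*z^3 + 16*z^2 + 28*z + 6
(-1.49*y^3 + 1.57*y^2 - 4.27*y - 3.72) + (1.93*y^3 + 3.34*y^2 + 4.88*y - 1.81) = 0.44*y^3 + 4.91*y^2 + 0.61*y - 5.53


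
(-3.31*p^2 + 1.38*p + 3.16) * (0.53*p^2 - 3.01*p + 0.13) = -1.7543*p^4 + 10.6945*p^3 - 2.9093*p^2 - 9.3322*p + 0.4108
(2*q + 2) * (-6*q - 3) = -12*q^2 - 18*q - 6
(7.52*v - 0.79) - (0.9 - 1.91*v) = 9.43*v - 1.69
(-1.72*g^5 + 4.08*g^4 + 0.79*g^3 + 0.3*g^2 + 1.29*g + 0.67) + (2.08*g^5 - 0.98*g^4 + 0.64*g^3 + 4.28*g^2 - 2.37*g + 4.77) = 0.36*g^5 + 3.1*g^4 + 1.43*g^3 + 4.58*g^2 - 1.08*g + 5.44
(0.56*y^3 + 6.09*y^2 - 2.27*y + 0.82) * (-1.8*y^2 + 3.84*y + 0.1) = -1.008*y^5 - 8.8116*y^4 + 27.5276*y^3 - 9.5838*y^2 + 2.9218*y + 0.082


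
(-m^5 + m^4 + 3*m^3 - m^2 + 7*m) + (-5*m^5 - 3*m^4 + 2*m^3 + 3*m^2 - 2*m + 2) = -6*m^5 - 2*m^4 + 5*m^3 + 2*m^2 + 5*m + 2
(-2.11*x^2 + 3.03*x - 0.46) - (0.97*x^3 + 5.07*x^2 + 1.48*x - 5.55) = -0.97*x^3 - 7.18*x^2 + 1.55*x + 5.09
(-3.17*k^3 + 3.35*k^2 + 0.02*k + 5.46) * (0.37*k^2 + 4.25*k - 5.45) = -1.1729*k^5 - 12.233*k^4 + 31.5214*k^3 - 16.1523*k^2 + 23.096*k - 29.757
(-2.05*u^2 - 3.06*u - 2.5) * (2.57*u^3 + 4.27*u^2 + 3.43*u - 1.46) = -5.2685*u^5 - 16.6177*u^4 - 26.5227*u^3 - 18.1778*u^2 - 4.1074*u + 3.65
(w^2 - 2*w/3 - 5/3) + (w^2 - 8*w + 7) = 2*w^2 - 26*w/3 + 16/3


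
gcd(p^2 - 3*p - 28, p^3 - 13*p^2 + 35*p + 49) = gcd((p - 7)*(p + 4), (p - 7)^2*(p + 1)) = p - 7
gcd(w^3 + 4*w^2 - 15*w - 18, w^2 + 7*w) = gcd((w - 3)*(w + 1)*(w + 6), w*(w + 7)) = 1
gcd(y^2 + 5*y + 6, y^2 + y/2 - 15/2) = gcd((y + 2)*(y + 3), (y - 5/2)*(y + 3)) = y + 3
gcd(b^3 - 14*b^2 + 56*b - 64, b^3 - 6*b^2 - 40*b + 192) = b^2 - 12*b + 32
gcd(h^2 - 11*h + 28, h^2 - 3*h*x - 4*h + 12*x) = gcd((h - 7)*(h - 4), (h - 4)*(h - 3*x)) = h - 4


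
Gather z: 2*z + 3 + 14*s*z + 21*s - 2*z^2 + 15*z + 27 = 21*s - 2*z^2 + z*(14*s + 17) + 30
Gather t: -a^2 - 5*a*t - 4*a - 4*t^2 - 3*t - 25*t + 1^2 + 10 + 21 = -a^2 - 4*a - 4*t^2 + t*(-5*a - 28) + 32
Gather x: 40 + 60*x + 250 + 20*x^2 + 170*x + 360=20*x^2 + 230*x + 650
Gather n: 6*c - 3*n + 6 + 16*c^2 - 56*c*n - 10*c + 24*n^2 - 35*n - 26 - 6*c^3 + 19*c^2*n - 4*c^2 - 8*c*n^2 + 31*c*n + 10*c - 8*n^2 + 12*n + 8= -6*c^3 + 12*c^2 + 6*c + n^2*(16 - 8*c) + n*(19*c^2 - 25*c - 26) - 12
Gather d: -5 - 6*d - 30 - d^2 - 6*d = -d^2 - 12*d - 35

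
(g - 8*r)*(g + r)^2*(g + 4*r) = g^4 - 2*g^3*r - 39*g^2*r^2 - 68*g*r^3 - 32*r^4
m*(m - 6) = m^2 - 6*m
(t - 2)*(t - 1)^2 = t^3 - 4*t^2 + 5*t - 2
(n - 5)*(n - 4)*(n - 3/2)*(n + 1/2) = n^4 - 10*n^3 + 113*n^2/4 - 53*n/4 - 15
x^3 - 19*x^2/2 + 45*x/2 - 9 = (x - 6)*(x - 3)*(x - 1/2)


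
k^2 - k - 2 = (k - 2)*(k + 1)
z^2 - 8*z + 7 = (z - 7)*(z - 1)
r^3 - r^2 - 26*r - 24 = (r - 6)*(r + 1)*(r + 4)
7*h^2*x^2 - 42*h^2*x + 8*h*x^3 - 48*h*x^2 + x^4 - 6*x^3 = x*(h + x)*(7*h + x)*(x - 6)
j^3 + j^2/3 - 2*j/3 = j*(j - 2/3)*(j + 1)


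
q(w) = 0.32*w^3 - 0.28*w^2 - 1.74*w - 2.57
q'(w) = 0.96*w^2 - 0.56*w - 1.74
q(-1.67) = -1.94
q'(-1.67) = 1.87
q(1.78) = -4.75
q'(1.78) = 0.30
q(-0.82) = -1.51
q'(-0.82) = -0.64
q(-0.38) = -1.97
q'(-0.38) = -1.39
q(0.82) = -4.01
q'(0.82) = -1.55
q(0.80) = -3.98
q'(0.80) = -1.57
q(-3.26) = -10.96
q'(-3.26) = 10.29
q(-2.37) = -4.28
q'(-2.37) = 4.98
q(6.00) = 46.03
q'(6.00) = 29.46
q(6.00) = 46.03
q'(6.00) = 29.46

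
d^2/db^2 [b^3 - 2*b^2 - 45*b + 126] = 6*b - 4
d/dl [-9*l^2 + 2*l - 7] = 2 - 18*l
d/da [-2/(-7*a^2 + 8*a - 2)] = 4*(4 - 7*a)/(7*a^2 - 8*a + 2)^2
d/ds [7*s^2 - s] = 14*s - 1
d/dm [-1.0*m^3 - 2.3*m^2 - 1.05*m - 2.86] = -3.0*m^2 - 4.6*m - 1.05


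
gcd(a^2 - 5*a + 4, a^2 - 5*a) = 1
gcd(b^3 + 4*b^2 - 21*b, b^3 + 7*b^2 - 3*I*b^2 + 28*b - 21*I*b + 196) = b + 7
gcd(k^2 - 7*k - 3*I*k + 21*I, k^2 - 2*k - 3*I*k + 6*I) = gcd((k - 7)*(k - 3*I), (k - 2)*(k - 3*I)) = k - 3*I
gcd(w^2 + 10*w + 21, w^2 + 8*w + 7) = w + 7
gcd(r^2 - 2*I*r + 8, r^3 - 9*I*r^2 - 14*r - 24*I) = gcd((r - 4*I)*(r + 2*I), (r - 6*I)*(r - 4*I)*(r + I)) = r - 4*I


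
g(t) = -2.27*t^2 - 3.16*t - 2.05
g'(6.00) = -30.40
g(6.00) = -102.73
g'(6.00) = -30.40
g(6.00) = -102.73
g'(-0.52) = -0.80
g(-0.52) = -1.02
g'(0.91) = -7.29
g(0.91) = -6.81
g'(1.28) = -8.97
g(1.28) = -9.81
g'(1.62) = -10.51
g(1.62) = -13.13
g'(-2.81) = 9.60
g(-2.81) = -11.09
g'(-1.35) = 2.97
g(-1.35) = -1.92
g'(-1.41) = 3.24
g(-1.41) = -2.11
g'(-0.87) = 0.79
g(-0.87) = -1.02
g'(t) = -4.54*t - 3.16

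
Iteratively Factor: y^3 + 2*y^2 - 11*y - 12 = (y + 1)*(y^2 + y - 12) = (y + 1)*(y + 4)*(y - 3)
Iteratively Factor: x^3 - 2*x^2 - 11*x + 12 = (x + 3)*(x^2 - 5*x + 4) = (x - 4)*(x + 3)*(x - 1)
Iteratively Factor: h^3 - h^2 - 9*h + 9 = (h - 1)*(h^2 - 9) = (h - 3)*(h - 1)*(h + 3)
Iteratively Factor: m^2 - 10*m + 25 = (m - 5)*(m - 5)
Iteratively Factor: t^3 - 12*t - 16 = (t + 2)*(t^2 - 2*t - 8) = (t + 2)^2*(t - 4)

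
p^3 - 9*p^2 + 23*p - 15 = (p - 5)*(p - 3)*(p - 1)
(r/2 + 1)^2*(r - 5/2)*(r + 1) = r^4/4 + 5*r^3/8 - 9*r^2/8 - 4*r - 5/2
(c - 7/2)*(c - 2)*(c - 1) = c^3 - 13*c^2/2 + 25*c/2 - 7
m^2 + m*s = m*(m + s)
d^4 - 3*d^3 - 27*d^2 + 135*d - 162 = (d - 3)^3*(d + 6)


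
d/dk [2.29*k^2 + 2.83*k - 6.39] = 4.58*k + 2.83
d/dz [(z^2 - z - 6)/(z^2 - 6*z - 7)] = (-5*z^2 - 2*z - 29)/(z^4 - 12*z^3 + 22*z^2 + 84*z + 49)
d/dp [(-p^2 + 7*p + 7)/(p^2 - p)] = (-6*p^2 - 14*p + 7)/(p^2*(p^2 - 2*p + 1))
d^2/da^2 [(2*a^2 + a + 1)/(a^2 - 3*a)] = 2*(7*a^3 + 3*a^2 - 9*a + 9)/(a^3*(a^3 - 9*a^2 + 27*a - 27))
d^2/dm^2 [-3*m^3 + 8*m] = -18*m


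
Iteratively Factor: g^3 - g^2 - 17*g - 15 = (g - 5)*(g^2 + 4*g + 3) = (g - 5)*(g + 3)*(g + 1)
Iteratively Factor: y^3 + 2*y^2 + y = (y)*(y^2 + 2*y + 1) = y*(y + 1)*(y + 1)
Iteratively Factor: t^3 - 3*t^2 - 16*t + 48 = (t - 4)*(t^2 + t - 12) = (t - 4)*(t + 4)*(t - 3)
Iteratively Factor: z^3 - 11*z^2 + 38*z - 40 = (z - 5)*(z^2 - 6*z + 8) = (z - 5)*(z - 4)*(z - 2)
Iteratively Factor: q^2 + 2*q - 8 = (q + 4)*(q - 2)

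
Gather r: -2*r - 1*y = -2*r - y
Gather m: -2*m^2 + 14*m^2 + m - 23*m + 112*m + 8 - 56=12*m^2 + 90*m - 48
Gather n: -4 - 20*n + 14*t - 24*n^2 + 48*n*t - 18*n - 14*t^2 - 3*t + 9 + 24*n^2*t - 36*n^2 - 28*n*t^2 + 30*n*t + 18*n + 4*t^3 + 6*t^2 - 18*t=n^2*(24*t - 60) + n*(-28*t^2 + 78*t - 20) + 4*t^3 - 8*t^2 - 7*t + 5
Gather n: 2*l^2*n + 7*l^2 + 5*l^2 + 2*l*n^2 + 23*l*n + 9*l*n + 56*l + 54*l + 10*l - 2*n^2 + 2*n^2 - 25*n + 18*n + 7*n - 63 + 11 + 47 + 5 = 12*l^2 + 2*l*n^2 + 120*l + n*(2*l^2 + 32*l)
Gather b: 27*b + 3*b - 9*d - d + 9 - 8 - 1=30*b - 10*d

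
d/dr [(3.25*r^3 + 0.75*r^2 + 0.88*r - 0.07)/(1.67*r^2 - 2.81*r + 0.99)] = (5.4275*r^4 - 18.265*r^3 + 6.0754*r^2 + 1.7188*r + 0.6745)/(2.7889*r^4 - 9.3854*r^3 + 11.2027*r^2 - 5.5638*r + 0.9801)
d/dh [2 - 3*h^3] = -9*h^2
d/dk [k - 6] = 1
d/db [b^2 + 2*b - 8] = 2*b + 2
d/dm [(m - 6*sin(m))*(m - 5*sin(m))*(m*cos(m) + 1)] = -(m - 6*sin(m))*(m - 5*sin(m))*(m*sin(m) - cos(m)) - (m - 6*sin(m))*(m*cos(m) + 1)*(5*cos(m) - 1) - (m - 5*sin(m))*(m*cos(m) + 1)*(6*cos(m) - 1)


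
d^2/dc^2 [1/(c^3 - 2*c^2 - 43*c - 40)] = 2*((2 - 3*c)*(-c^3 + 2*c^2 + 43*c + 40) - (-3*c^2 + 4*c + 43)^2)/(-c^3 + 2*c^2 + 43*c + 40)^3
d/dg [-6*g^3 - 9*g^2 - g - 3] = -18*g^2 - 18*g - 1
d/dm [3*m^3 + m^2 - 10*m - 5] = 9*m^2 + 2*m - 10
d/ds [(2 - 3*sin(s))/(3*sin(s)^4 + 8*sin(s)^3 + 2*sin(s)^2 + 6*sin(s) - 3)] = (27*sin(s)^4 + 24*sin(s)^3 - 42*sin(s)^2 - 8*sin(s) - 3)*cos(s)/(3*sin(s)^4 + 8*sin(s)^3 + 2*sin(s)^2 + 6*sin(s) - 3)^2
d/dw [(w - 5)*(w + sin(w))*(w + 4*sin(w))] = (w - 5)*(w + sin(w))*(4*cos(w) + 1) + (w - 5)*(w + 4*sin(w))*(cos(w) + 1) + (w + sin(w))*(w + 4*sin(w))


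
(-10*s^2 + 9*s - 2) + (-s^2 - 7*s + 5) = -11*s^2 + 2*s + 3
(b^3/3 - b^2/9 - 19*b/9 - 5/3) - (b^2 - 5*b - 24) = b^3/3 - 10*b^2/9 + 26*b/9 + 67/3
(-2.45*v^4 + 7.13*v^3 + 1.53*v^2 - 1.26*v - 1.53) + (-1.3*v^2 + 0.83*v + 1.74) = -2.45*v^4 + 7.13*v^3 + 0.23*v^2 - 0.43*v + 0.21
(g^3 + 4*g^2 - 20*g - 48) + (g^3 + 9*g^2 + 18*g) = 2*g^3 + 13*g^2 - 2*g - 48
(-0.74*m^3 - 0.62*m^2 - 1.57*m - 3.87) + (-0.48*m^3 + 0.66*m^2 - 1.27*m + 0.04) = -1.22*m^3 + 0.04*m^2 - 2.84*m - 3.83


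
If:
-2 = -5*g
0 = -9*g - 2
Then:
No Solution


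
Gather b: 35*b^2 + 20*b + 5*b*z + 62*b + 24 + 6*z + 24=35*b^2 + b*(5*z + 82) + 6*z + 48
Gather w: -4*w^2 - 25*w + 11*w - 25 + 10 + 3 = -4*w^2 - 14*w - 12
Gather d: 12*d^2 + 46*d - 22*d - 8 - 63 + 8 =12*d^2 + 24*d - 63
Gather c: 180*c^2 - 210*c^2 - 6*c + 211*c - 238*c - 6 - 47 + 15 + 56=-30*c^2 - 33*c + 18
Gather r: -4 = -4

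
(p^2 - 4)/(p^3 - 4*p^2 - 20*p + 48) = (p + 2)/(p^2 - 2*p - 24)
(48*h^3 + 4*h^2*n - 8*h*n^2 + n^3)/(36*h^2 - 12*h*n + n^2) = (8*h^2 + 2*h*n - n^2)/(6*h - n)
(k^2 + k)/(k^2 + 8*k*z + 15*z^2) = k*(k + 1)/(k^2 + 8*k*z + 15*z^2)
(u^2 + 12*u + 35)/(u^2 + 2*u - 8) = (u^2 + 12*u + 35)/(u^2 + 2*u - 8)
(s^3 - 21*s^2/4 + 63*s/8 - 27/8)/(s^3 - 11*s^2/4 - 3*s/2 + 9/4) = (s - 3/2)/(s + 1)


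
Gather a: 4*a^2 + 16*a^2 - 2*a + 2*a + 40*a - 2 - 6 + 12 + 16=20*a^2 + 40*a + 20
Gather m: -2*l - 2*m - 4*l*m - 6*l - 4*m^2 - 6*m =-8*l - 4*m^2 + m*(-4*l - 8)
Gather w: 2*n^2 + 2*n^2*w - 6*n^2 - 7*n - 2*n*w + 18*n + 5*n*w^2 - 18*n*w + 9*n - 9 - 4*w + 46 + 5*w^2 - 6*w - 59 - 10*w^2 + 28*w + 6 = -4*n^2 + 20*n + w^2*(5*n - 5) + w*(2*n^2 - 20*n + 18) - 16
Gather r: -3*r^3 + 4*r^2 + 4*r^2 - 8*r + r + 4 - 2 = -3*r^3 + 8*r^2 - 7*r + 2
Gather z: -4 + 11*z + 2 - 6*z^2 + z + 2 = -6*z^2 + 12*z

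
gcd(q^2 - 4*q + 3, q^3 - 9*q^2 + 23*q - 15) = q^2 - 4*q + 3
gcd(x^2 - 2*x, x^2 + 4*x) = x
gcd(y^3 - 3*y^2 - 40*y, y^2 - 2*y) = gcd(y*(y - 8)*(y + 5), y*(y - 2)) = y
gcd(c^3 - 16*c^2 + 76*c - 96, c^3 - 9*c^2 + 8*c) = c - 8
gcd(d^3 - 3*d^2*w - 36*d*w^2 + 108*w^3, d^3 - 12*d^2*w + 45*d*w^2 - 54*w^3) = d^2 - 9*d*w + 18*w^2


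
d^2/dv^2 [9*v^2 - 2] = 18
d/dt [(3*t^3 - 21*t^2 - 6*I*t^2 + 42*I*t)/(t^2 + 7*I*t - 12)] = (3*t^4 + 42*I*t^3 + t^2*(-66 - 189*I) + t*(504 + 144*I) - 504*I)/(t^4 + 14*I*t^3 - 73*t^2 - 168*I*t + 144)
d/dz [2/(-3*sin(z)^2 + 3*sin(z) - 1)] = 6*(2*sin(z) - 1)*cos(z)/(3*sin(z)^2 - 3*sin(z) + 1)^2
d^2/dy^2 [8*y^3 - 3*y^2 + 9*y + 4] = 48*y - 6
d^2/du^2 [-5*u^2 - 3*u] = -10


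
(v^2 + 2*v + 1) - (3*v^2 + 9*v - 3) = -2*v^2 - 7*v + 4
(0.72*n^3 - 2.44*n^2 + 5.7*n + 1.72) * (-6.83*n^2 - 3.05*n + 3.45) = -4.9176*n^5 + 14.4692*n^4 - 29.005*n^3 - 37.5506*n^2 + 14.419*n + 5.934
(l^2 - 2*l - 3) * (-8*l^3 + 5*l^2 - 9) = -8*l^5 + 21*l^4 + 14*l^3 - 24*l^2 + 18*l + 27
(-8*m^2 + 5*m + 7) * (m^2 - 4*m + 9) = -8*m^4 + 37*m^3 - 85*m^2 + 17*m + 63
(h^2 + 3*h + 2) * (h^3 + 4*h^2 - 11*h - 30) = h^5 + 7*h^4 + 3*h^3 - 55*h^2 - 112*h - 60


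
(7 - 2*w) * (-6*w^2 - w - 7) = 12*w^3 - 40*w^2 + 7*w - 49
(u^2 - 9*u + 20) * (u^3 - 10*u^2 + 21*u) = u^5 - 19*u^4 + 131*u^3 - 389*u^2 + 420*u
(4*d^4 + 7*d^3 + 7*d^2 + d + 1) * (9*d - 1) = 36*d^5 + 59*d^4 + 56*d^3 + 2*d^2 + 8*d - 1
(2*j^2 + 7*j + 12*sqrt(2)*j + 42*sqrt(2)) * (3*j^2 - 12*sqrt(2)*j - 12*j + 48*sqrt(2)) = 6*j^4 - 3*j^3 + 12*sqrt(2)*j^3 - 372*j^2 - 6*sqrt(2)*j^2 - 168*sqrt(2)*j + 144*j + 4032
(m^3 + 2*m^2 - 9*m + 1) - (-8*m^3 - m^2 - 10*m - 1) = 9*m^3 + 3*m^2 + m + 2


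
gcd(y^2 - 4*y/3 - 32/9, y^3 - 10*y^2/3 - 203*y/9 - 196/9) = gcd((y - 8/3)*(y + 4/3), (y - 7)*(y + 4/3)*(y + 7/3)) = y + 4/3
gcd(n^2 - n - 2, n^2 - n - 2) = n^2 - n - 2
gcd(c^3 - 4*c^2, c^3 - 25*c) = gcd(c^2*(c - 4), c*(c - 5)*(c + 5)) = c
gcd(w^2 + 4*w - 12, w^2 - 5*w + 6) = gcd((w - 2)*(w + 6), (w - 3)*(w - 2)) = w - 2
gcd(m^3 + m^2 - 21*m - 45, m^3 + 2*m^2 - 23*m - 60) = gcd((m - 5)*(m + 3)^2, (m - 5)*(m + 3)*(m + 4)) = m^2 - 2*m - 15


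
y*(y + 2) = y^2 + 2*y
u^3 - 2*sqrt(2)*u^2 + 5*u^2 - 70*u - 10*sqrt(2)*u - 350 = (u + 5)*(u - 7*sqrt(2))*(u + 5*sqrt(2))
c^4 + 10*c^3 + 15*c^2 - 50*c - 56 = (c - 2)*(c + 1)*(c + 4)*(c + 7)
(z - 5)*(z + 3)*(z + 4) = z^3 + 2*z^2 - 23*z - 60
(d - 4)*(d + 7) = d^2 + 3*d - 28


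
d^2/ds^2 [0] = 0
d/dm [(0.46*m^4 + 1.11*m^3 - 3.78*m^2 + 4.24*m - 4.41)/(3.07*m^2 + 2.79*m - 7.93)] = (2.8244*m^5 + 7.2579*m^4 - 8.3974*m^3 - 49.9699*m^2 + 87.0282*m - 21.3193)/(9.4249*m^4 + 17.1306*m^3 - 40.9061*m^2 - 44.2494*m + 62.8849)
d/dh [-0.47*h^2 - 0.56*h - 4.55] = -0.94*h - 0.56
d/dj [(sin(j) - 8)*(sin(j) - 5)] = (2*sin(j) - 13)*cos(j)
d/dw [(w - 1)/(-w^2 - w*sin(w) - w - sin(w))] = (w^2*cos(w) + w^2 - 2*w - 2*sin(w) - cos(w) - 1)/((w + 1)^2*(w + sin(w))^2)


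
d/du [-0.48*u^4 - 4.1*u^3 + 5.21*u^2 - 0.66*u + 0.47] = -1.92*u^3 - 12.3*u^2 + 10.42*u - 0.66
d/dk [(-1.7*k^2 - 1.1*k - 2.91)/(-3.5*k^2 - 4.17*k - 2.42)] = (3.239*k^2 - 12.142*k - 9.4727)/(12.25*k^4 + 29.19*k^3 + 34.3289*k^2 + 20.1828*k + 5.8564)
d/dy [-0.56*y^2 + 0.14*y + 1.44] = 0.14 - 1.12*y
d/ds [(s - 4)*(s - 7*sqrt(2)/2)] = 2*s - 7*sqrt(2)/2 - 4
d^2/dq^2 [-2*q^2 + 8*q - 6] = -4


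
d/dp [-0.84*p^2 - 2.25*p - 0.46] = -1.68*p - 2.25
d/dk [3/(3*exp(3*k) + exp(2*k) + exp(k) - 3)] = (-27*exp(2*k) - 6*exp(k) - 3)*exp(k)/(3*exp(3*k) + exp(2*k) + exp(k) - 3)^2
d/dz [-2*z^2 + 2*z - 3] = 2 - 4*z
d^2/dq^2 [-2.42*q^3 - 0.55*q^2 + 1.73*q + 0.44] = -14.52*q - 1.1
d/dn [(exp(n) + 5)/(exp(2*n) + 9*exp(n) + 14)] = (-(exp(n) + 5)*(2*exp(n) + 9) + exp(2*n) + 9*exp(n) + 14)*exp(n)/(exp(2*n) + 9*exp(n) + 14)^2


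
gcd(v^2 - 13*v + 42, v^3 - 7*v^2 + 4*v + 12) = v - 6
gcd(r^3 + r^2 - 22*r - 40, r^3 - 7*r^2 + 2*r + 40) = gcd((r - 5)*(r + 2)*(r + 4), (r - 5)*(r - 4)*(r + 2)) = r^2 - 3*r - 10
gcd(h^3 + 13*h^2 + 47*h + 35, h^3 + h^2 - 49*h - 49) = h^2 + 8*h + 7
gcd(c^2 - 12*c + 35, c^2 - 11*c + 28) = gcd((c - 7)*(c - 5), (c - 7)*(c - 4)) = c - 7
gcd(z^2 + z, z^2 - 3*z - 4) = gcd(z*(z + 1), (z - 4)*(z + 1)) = z + 1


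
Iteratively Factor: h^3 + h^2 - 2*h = (h)*(h^2 + h - 2) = h*(h + 2)*(h - 1)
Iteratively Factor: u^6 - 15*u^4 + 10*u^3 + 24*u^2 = (u - 3)*(u^5 + 3*u^4 - 6*u^3 - 8*u^2) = (u - 3)*(u + 4)*(u^4 - u^3 - 2*u^2) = (u - 3)*(u - 2)*(u + 4)*(u^3 + u^2) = u*(u - 3)*(u - 2)*(u + 4)*(u^2 + u) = u^2*(u - 3)*(u - 2)*(u + 4)*(u + 1)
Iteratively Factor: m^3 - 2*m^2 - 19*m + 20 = (m - 1)*(m^2 - m - 20) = (m - 1)*(m + 4)*(m - 5)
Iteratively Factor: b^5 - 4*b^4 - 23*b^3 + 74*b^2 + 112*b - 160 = (b - 4)*(b^4 - 23*b^2 - 18*b + 40) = (b - 4)*(b - 1)*(b^3 + b^2 - 22*b - 40) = (b - 5)*(b - 4)*(b - 1)*(b^2 + 6*b + 8) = (b - 5)*(b - 4)*(b - 1)*(b + 4)*(b + 2)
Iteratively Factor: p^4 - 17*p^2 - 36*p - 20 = (p + 2)*(p^3 - 2*p^2 - 13*p - 10) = (p + 1)*(p + 2)*(p^2 - 3*p - 10) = (p - 5)*(p + 1)*(p + 2)*(p + 2)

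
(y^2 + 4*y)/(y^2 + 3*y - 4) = y/(y - 1)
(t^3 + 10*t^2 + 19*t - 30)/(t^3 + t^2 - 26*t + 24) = (t + 5)/(t - 4)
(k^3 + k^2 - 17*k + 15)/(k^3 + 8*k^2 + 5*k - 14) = (k^2 + 2*k - 15)/(k^2 + 9*k + 14)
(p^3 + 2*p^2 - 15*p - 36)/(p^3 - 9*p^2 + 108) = (p^2 - p - 12)/(p^2 - 12*p + 36)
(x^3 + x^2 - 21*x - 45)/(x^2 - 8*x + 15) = (x^2 + 6*x + 9)/(x - 3)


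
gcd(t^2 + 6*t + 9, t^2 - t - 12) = t + 3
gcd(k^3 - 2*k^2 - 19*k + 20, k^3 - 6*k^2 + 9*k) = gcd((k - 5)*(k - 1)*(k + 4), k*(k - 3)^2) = 1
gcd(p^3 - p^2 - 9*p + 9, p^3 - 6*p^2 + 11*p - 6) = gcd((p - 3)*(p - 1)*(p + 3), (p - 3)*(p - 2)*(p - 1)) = p^2 - 4*p + 3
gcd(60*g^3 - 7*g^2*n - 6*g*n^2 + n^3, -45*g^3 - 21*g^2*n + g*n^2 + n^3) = 15*g^2 + 2*g*n - n^2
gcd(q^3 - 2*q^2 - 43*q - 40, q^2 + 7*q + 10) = q + 5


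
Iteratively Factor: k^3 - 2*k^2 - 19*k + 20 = (k - 5)*(k^2 + 3*k - 4) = (k - 5)*(k + 4)*(k - 1)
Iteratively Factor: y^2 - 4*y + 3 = (y - 1)*(y - 3)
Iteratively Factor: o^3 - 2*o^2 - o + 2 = (o - 2)*(o^2 - 1) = (o - 2)*(o + 1)*(o - 1)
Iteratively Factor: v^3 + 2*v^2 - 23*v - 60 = (v - 5)*(v^2 + 7*v + 12) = (v - 5)*(v + 3)*(v + 4)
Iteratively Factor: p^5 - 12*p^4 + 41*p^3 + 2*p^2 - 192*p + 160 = (p - 4)*(p^4 - 8*p^3 + 9*p^2 + 38*p - 40) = (p - 4)*(p + 2)*(p^3 - 10*p^2 + 29*p - 20) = (p - 4)*(p - 1)*(p + 2)*(p^2 - 9*p + 20) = (p - 4)^2*(p - 1)*(p + 2)*(p - 5)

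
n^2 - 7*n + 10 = (n - 5)*(n - 2)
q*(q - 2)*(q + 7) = q^3 + 5*q^2 - 14*q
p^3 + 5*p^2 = p^2*(p + 5)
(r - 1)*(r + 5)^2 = r^3 + 9*r^2 + 15*r - 25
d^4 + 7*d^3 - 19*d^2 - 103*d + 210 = (d - 3)*(d - 2)*(d + 5)*(d + 7)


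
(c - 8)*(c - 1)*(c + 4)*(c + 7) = c^4 + 2*c^3 - 63*c^2 - 164*c + 224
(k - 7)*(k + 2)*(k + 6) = k^3 + k^2 - 44*k - 84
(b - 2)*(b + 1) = b^2 - b - 2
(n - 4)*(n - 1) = n^2 - 5*n + 4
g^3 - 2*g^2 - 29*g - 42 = (g - 7)*(g + 2)*(g + 3)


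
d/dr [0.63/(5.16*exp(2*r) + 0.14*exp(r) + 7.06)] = (-6.5016*exp(r) - 0.0882)*exp(r)/(5.16*exp(2*r) + 0.14*exp(r) + 7.06)^2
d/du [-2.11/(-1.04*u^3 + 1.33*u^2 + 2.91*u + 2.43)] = (-6.5832*u^2 + 5.6126*u + 6.1401)/(-1.04*u^3 + 1.33*u^2 + 2.91*u + 2.43)^2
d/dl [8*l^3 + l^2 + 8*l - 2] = 24*l^2 + 2*l + 8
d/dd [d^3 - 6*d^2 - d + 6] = 3*d^2 - 12*d - 1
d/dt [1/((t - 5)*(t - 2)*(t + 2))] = (-(t - 5)*(t - 2) - (t - 5)*(t + 2) - (t - 2)*(t + 2))/((t - 5)^2*(t - 2)^2*(t + 2)^2)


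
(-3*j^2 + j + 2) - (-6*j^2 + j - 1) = 3*j^2 + 3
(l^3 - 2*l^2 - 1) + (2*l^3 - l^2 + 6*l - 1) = 3*l^3 - 3*l^2 + 6*l - 2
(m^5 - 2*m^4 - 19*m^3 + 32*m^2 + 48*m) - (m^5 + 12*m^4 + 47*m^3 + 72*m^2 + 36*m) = -14*m^4 - 66*m^3 - 40*m^2 + 12*m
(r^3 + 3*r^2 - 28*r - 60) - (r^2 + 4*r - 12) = r^3 + 2*r^2 - 32*r - 48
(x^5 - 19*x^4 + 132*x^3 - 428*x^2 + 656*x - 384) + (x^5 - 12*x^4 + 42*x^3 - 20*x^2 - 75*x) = 2*x^5 - 31*x^4 + 174*x^3 - 448*x^2 + 581*x - 384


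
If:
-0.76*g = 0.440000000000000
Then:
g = -0.58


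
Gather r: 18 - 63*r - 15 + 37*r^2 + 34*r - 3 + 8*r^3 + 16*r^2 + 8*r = 8*r^3 + 53*r^2 - 21*r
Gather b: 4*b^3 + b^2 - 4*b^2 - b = 4*b^3 - 3*b^2 - b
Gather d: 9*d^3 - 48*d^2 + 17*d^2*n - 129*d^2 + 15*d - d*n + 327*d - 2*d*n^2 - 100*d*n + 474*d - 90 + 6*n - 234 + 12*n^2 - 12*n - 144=9*d^3 + d^2*(17*n - 177) + d*(-2*n^2 - 101*n + 816) + 12*n^2 - 6*n - 468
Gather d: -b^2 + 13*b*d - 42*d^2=-b^2 + 13*b*d - 42*d^2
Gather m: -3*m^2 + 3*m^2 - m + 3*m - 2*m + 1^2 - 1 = 0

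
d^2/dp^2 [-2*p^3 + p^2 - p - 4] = 2 - 12*p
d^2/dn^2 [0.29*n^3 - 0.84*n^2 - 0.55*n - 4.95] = 1.74*n - 1.68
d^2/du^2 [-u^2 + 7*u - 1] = -2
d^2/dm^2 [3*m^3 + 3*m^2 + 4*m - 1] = 18*m + 6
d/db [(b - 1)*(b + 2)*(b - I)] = 3*b^2 + 2*b*(1 - I) - 2 - I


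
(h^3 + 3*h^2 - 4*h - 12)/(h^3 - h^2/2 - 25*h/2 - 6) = 2*(h^2 - 4)/(2*h^2 - 7*h - 4)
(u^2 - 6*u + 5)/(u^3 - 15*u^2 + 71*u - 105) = (u - 1)/(u^2 - 10*u + 21)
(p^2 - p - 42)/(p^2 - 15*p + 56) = (p + 6)/(p - 8)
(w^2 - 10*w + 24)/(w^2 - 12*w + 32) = (w - 6)/(w - 8)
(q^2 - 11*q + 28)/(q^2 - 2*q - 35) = (q - 4)/(q + 5)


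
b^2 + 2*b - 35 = (b - 5)*(b + 7)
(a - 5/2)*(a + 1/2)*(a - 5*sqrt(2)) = a^3 - 5*sqrt(2)*a^2 - 2*a^2 - 5*a/4 + 10*sqrt(2)*a + 25*sqrt(2)/4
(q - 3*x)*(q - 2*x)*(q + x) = q^3 - 4*q^2*x + q*x^2 + 6*x^3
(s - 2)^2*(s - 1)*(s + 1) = s^4 - 4*s^3 + 3*s^2 + 4*s - 4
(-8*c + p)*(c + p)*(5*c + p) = -40*c^3 - 43*c^2*p - 2*c*p^2 + p^3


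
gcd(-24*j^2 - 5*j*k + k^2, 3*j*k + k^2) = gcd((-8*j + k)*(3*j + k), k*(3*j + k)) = 3*j + k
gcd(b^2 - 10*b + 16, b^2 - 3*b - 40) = b - 8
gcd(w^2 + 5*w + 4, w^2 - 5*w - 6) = w + 1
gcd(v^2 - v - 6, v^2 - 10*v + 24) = 1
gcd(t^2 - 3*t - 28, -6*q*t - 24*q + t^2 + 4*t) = t + 4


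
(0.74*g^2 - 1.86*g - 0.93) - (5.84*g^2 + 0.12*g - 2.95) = -5.1*g^2 - 1.98*g + 2.02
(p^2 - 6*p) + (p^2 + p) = 2*p^2 - 5*p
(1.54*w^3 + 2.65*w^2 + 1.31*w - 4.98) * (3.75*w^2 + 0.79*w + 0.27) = 5.775*w^5 + 11.1541*w^4 + 7.4218*w^3 - 16.9246*w^2 - 3.5805*w - 1.3446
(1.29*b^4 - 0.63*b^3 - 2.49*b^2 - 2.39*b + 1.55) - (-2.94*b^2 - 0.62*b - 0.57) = 1.29*b^4 - 0.63*b^3 + 0.45*b^2 - 1.77*b + 2.12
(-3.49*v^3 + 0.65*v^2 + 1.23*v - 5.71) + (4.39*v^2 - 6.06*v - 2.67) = -3.49*v^3 + 5.04*v^2 - 4.83*v - 8.38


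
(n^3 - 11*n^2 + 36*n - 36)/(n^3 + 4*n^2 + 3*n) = (n^3 - 11*n^2 + 36*n - 36)/(n*(n^2 + 4*n + 3))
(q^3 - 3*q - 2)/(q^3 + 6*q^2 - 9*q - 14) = (q + 1)/(q + 7)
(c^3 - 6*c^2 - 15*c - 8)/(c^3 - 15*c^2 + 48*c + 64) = (c + 1)/(c - 8)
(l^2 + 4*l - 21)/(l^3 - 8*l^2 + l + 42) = (l + 7)/(l^2 - 5*l - 14)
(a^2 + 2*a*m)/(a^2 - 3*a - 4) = a*(a + 2*m)/(a^2 - 3*a - 4)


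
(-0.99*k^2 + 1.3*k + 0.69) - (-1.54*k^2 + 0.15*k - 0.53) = 0.55*k^2 + 1.15*k + 1.22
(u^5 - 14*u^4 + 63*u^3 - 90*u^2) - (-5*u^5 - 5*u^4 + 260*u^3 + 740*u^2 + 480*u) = 6*u^5 - 9*u^4 - 197*u^3 - 830*u^2 - 480*u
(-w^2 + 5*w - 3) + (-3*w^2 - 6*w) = -4*w^2 - w - 3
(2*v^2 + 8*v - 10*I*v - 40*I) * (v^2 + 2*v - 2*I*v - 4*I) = 2*v^4 + 12*v^3 - 14*I*v^3 - 4*v^2 - 84*I*v^2 - 120*v - 112*I*v - 160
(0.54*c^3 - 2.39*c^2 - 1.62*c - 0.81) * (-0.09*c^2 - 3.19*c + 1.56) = -0.0486*c^5 - 1.5075*c^4 + 8.6123*c^3 + 1.5123*c^2 + 0.0567000000000002*c - 1.2636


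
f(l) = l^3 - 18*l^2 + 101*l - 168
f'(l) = 3*l^2 - 36*l + 101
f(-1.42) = -350.58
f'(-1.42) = 158.17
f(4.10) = 12.44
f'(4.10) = 3.83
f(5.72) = 7.94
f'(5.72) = -6.76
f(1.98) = -30.82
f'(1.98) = 41.48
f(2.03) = -28.78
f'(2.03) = 40.28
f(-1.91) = -433.54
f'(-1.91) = 180.70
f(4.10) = 12.44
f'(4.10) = 3.83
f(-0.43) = -214.84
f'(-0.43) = 117.03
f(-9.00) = -3264.00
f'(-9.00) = 668.00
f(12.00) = 180.00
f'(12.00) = 101.00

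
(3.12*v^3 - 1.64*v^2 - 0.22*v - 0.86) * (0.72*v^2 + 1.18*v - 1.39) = 2.2464*v^5 + 2.5008*v^4 - 6.4304*v^3 + 1.4008*v^2 - 0.709*v + 1.1954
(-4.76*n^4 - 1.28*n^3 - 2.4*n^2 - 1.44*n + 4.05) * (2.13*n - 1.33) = -10.1388*n^5 + 3.6044*n^4 - 3.4096*n^3 + 0.1248*n^2 + 10.5417*n - 5.3865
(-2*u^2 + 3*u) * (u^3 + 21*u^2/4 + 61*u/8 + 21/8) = -2*u^5 - 15*u^4/2 + u^3/2 + 141*u^2/8 + 63*u/8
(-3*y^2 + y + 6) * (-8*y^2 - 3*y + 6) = 24*y^4 + y^3 - 69*y^2 - 12*y + 36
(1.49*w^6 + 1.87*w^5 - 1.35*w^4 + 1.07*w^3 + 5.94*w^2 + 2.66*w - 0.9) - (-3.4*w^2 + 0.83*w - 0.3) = 1.49*w^6 + 1.87*w^5 - 1.35*w^4 + 1.07*w^3 + 9.34*w^2 + 1.83*w - 0.6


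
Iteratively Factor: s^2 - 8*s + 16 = (s - 4)*(s - 4)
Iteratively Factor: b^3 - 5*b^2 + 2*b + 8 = (b - 2)*(b^2 - 3*b - 4) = (b - 2)*(b + 1)*(b - 4)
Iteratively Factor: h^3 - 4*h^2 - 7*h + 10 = (h + 2)*(h^2 - 6*h + 5) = (h - 5)*(h + 2)*(h - 1)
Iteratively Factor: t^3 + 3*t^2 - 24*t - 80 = (t - 5)*(t^2 + 8*t + 16) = (t - 5)*(t + 4)*(t + 4)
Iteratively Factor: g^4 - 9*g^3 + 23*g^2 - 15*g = (g - 5)*(g^3 - 4*g^2 + 3*g) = (g - 5)*(g - 1)*(g^2 - 3*g) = g*(g - 5)*(g - 1)*(g - 3)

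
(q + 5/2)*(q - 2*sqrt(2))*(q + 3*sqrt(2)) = q^3 + sqrt(2)*q^2 + 5*q^2/2 - 12*q + 5*sqrt(2)*q/2 - 30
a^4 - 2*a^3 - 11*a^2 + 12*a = a*(a - 4)*(a - 1)*(a + 3)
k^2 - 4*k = k*(k - 4)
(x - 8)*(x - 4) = x^2 - 12*x + 32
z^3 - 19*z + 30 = (z - 3)*(z - 2)*(z + 5)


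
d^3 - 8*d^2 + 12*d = d*(d - 6)*(d - 2)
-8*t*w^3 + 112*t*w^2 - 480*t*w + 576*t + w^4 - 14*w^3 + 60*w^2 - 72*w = (-8*t + w)*(w - 6)^2*(w - 2)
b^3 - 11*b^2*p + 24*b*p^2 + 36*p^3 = (b - 6*p)^2*(b + p)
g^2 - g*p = g*(g - p)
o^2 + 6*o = o*(o + 6)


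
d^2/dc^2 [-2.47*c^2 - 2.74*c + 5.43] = -4.94000000000000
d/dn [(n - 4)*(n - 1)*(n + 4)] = 3*n^2 - 2*n - 16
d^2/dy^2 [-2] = 0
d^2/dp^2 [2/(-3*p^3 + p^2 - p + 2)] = 4*((9*p - 1)*(3*p^3 - p^2 + p - 2) - (9*p^2 - 2*p + 1)^2)/(3*p^3 - p^2 + p - 2)^3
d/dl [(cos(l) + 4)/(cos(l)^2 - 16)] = sin(l)/(cos(l) - 4)^2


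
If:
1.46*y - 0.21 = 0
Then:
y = 0.14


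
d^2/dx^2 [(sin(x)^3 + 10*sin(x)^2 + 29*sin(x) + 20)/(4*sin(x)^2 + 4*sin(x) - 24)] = (-sin(x)^7 - 3*sin(x)^6 - 11*sin(x)^5 - 235*sin(x)^4 - 1196*sin(x)^3 - 1670*sin(x)^2 + 216*sin(x) + 1348)/(4*(sin(x) - 2)^3*(sin(x) + 3)^3)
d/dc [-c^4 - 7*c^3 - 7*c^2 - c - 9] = -4*c^3 - 21*c^2 - 14*c - 1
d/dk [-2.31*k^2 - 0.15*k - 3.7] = -4.62*k - 0.15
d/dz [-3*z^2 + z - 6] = 1 - 6*z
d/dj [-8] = 0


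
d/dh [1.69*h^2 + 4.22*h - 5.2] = 3.38*h + 4.22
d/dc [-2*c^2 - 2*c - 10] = -4*c - 2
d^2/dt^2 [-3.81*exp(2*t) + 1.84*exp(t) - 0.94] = (1.84 - 15.24*exp(t))*exp(t)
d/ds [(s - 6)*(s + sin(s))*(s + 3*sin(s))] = (s - 6)*(s + sin(s))*(3*cos(s) + 1) + (s - 6)*(s + 3*sin(s))*(cos(s) + 1) + (s + sin(s))*(s + 3*sin(s))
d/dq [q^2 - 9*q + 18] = 2*q - 9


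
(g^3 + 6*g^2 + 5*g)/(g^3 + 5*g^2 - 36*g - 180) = g*(g + 1)/(g^2 - 36)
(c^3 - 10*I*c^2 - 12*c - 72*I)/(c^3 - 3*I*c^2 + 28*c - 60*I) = (c^2 - 4*I*c + 12)/(c^2 + 3*I*c + 10)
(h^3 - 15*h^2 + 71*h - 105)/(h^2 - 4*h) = (h^3 - 15*h^2 + 71*h - 105)/(h*(h - 4))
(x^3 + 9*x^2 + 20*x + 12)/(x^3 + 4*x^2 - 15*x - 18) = (x + 2)/(x - 3)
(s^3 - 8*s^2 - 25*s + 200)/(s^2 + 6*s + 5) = (s^2 - 13*s + 40)/(s + 1)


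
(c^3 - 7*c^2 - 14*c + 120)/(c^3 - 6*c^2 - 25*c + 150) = (c + 4)/(c + 5)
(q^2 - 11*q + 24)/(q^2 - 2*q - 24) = (-q^2 + 11*q - 24)/(-q^2 + 2*q + 24)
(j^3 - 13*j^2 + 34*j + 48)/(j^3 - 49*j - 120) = (j^2 - 5*j - 6)/(j^2 + 8*j + 15)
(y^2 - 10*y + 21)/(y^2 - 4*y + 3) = (y - 7)/(y - 1)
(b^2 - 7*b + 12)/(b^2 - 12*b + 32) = (b - 3)/(b - 8)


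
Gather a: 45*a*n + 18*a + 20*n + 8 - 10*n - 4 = a*(45*n + 18) + 10*n + 4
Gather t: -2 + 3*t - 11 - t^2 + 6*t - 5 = -t^2 + 9*t - 18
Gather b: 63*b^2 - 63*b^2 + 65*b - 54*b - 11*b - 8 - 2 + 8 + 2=0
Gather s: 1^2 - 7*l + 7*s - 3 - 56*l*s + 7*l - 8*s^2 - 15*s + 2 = -8*s^2 + s*(-56*l - 8)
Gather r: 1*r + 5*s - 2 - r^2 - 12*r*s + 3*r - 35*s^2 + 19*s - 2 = -r^2 + r*(4 - 12*s) - 35*s^2 + 24*s - 4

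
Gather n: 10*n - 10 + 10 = 10*n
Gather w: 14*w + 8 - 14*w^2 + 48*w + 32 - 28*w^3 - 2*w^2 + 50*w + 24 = -28*w^3 - 16*w^2 + 112*w + 64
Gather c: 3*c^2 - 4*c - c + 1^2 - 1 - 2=3*c^2 - 5*c - 2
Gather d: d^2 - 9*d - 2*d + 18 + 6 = d^2 - 11*d + 24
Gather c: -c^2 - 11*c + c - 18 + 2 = -c^2 - 10*c - 16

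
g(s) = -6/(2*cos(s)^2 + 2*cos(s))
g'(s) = -6*(4*sin(s)*cos(s) + 2*sin(s))/(2*cos(s)^2 + 2*cos(s))^2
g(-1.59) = 159.29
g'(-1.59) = 8131.29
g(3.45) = 66.73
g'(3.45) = -408.06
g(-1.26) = -7.51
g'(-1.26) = 28.87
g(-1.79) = 17.63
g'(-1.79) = 57.14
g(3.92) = 14.63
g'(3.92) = -21.25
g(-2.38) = 15.00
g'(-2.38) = -23.17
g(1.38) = -13.30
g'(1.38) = -79.82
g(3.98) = 13.54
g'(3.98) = -15.33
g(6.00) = -1.59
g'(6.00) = 0.69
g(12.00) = -1.93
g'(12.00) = 1.79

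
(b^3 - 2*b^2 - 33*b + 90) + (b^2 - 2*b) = b^3 - b^2 - 35*b + 90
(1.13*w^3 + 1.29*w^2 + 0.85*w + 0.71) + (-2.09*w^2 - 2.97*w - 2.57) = 1.13*w^3 - 0.8*w^2 - 2.12*w - 1.86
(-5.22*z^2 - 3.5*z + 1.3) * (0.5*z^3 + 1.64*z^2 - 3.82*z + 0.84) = -2.61*z^5 - 10.3108*z^4 + 14.8504*z^3 + 11.1172*z^2 - 7.906*z + 1.092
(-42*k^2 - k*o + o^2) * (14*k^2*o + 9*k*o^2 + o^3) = -588*k^4*o - 392*k^3*o^2 - 37*k^2*o^3 + 8*k*o^4 + o^5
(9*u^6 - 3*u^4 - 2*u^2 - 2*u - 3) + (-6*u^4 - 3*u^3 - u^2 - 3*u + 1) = 9*u^6 - 9*u^4 - 3*u^3 - 3*u^2 - 5*u - 2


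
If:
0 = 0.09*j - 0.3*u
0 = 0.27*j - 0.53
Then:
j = 1.96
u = 0.59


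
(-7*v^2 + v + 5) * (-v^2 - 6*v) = 7*v^4 + 41*v^3 - 11*v^2 - 30*v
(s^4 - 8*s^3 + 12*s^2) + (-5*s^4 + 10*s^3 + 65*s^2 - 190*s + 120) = -4*s^4 + 2*s^3 + 77*s^2 - 190*s + 120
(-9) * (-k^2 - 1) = 9*k^2 + 9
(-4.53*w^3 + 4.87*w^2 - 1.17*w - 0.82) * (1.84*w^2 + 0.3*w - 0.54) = -8.3352*w^5 + 7.6018*w^4 + 1.7544*w^3 - 4.4896*w^2 + 0.3858*w + 0.4428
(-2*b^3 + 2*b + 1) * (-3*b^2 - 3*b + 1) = 6*b^5 + 6*b^4 - 8*b^3 - 9*b^2 - b + 1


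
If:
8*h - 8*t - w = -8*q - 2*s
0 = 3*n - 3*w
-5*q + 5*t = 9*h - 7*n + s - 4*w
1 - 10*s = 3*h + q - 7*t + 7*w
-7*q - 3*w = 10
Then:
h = 4647*w/1792 - 53/896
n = w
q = -3*w/7 - 10/7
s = -w/112 - 53/56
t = 3651*w/1792 - 1545/896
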